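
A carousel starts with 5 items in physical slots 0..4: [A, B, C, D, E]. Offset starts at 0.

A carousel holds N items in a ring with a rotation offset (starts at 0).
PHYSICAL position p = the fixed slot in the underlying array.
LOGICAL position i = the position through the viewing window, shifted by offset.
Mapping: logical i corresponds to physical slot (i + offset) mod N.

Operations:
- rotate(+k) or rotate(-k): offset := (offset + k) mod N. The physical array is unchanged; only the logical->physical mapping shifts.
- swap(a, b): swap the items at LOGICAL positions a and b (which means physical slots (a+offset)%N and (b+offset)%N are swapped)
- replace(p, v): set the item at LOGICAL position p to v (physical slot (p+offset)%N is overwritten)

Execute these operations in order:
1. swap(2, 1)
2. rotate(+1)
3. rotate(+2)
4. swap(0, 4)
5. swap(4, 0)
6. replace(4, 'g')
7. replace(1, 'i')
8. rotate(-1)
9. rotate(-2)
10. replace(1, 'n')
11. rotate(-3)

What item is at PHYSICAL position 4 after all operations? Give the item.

Answer: i

Derivation:
After op 1 (swap(2, 1)): offset=0, physical=[A,C,B,D,E], logical=[A,C,B,D,E]
After op 2 (rotate(+1)): offset=1, physical=[A,C,B,D,E], logical=[C,B,D,E,A]
After op 3 (rotate(+2)): offset=3, physical=[A,C,B,D,E], logical=[D,E,A,C,B]
After op 4 (swap(0, 4)): offset=3, physical=[A,C,D,B,E], logical=[B,E,A,C,D]
After op 5 (swap(4, 0)): offset=3, physical=[A,C,B,D,E], logical=[D,E,A,C,B]
After op 6 (replace(4, 'g')): offset=3, physical=[A,C,g,D,E], logical=[D,E,A,C,g]
After op 7 (replace(1, 'i')): offset=3, physical=[A,C,g,D,i], logical=[D,i,A,C,g]
After op 8 (rotate(-1)): offset=2, physical=[A,C,g,D,i], logical=[g,D,i,A,C]
After op 9 (rotate(-2)): offset=0, physical=[A,C,g,D,i], logical=[A,C,g,D,i]
After op 10 (replace(1, 'n')): offset=0, physical=[A,n,g,D,i], logical=[A,n,g,D,i]
After op 11 (rotate(-3)): offset=2, physical=[A,n,g,D,i], logical=[g,D,i,A,n]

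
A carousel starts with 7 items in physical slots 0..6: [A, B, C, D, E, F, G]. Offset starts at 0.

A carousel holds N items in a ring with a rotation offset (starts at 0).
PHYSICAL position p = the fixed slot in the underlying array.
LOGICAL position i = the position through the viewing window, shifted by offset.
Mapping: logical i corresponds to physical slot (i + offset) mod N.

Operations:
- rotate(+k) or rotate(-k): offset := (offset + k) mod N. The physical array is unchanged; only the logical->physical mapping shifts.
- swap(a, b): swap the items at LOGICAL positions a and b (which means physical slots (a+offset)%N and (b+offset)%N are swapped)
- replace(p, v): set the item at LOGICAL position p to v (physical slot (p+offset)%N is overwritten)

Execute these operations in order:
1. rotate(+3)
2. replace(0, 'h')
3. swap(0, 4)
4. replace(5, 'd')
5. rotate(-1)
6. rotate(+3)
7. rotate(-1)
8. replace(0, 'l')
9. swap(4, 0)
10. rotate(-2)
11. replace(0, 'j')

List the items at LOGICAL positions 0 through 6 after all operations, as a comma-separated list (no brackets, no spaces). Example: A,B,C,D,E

Answer: j,A,d,F,G,h,l

Derivation:
After op 1 (rotate(+3)): offset=3, physical=[A,B,C,D,E,F,G], logical=[D,E,F,G,A,B,C]
After op 2 (replace(0, 'h')): offset=3, physical=[A,B,C,h,E,F,G], logical=[h,E,F,G,A,B,C]
After op 3 (swap(0, 4)): offset=3, physical=[h,B,C,A,E,F,G], logical=[A,E,F,G,h,B,C]
After op 4 (replace(5, 'd')): offset=3, physical=[h,d,C,A,E,F,G], logical=[A,E,F,G,h,d,C]
After op 5 (rotate(-1)): offset=2, physical=[h,d,C,A,E,F,G], logical=[C,A,E,F,G,h,d]
After op 6 (rotate(+3)): offset=5, physical=[h,d,C,A,E,F,G], logical=[F,G,h,d,C,A,E]
After op 7 (rotate(-1)): offset=4, physical=[h,d,C,A,E,F,G], logical=[E,F,G,h,d,C,A]
After op 8 (replace(0, 'l')): offset=4, physical=[h,d,C,A,l,F,G], logical=[l,F,G,h,d,C,A]
After op 9 (swap(4, 0)): offset=4, physical=[h,l,C,A,d,F,G], logical=[d,F,G,h,l,C,A]
After op 10 (rotate(-2)): offset=2, physical=[h,l,C,A,d,F,G], logical=[C,A,d,F,G,h,l]
After op 11 (replace(0, 'j')): offset=2, physical=[h,l,j,A,d,F,G], logical=[j,A,d,F,G,h,l]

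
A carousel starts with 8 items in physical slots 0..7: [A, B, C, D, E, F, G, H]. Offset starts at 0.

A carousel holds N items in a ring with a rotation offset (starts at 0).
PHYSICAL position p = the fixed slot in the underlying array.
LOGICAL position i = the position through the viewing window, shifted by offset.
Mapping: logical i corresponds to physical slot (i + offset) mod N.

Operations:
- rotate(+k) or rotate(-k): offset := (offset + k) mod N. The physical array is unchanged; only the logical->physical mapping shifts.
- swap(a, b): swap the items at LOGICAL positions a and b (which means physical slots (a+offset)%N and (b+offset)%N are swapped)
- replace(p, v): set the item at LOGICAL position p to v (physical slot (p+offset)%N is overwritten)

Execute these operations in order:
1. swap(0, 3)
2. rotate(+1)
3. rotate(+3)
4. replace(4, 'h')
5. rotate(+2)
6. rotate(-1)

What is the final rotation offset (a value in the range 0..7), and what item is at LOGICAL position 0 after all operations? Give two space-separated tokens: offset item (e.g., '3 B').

After op 1 (swap(0, 3)): offset=0, physical=[D,B,C,A,E,F,G,H], logical=[D,B,C,A,E,F,G,H]
After op 2 (rotate(+1)): offset=1, physical=[D,B,C,A,E,F,G,H], logical=[B,C,A,E,F,G,H,D]
After op 3 (rotate(+3)): offset=4, physical=[D,B,C,A,E,F,G,H], logical=[E,F,G,H,D,B,C,A]
After op 4 (replace(4, 'h')): offset=4, physical=[h,B,C,A,E,F,G,H], logical=[E,F,G,H,h,B,C,A]
After op 5 (rotate(+2)): offset=6, physical=[h,B,C,A,E,F,G,H], logical=[G,H,h,B,C,A,E,F]
After op 6 (rotate(-1)): offset=5, physical=[h,B,C,A,E,F,G,H], logical=[F,G,H,h,B,C,A,E]

Answer: 5 F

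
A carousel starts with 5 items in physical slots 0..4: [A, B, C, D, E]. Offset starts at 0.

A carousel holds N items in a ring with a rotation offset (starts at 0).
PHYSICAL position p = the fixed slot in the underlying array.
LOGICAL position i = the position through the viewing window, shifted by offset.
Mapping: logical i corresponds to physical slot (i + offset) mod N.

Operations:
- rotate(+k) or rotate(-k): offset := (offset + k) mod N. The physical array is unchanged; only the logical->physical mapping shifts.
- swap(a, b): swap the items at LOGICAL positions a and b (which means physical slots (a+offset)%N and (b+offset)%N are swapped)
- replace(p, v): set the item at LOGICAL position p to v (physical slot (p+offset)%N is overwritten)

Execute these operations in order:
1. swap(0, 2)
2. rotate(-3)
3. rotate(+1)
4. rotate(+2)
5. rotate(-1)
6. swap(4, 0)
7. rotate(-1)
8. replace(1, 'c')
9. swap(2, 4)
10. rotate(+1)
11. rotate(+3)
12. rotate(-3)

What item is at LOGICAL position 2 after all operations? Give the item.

Answer: B

Derivation:
After op 1 (swap(0, 2)): offset=0, physical=[C,B,A,D,E], logical=[C,B,A,D,E]
After op 2 (rotate(-3)): offset=2, physical=[C,B,A,D,E], logical=[A,D,E,C,B]
After op 3 (rotate(+1)): offset=3, physical=[C,B,A,D,E], logical=[D,E,C,B,A]
After op 4 (rotate(+2)): offset=0, physical=[C,B,A,D,E], logical=[C,B,A,D,E]
After op 5 (rotate(-1)): offset=4, physical=[C,B,A,D,E], logical=[E,C,B,A,D]
After op 6 (swap(4, 0)): offset=4, physical=[C,B,A,E,D], logical=[D,C,B,A,E]
After op 7 (rotate(-1)): offset=3, physical=[C,B,A,E,D], logical=[E,D,C,B,A]
After op 8 (replace(1, 'c')): offset=3, physical=[C,B,A,E,c], logical=[E,c,C,B,A]
After op 9 (swap(2, 4)): offset=3, physical=[A,B,C,E,c], logical=[E,c,A,B,C]
After op 10 (rotate(+1)): offset=4, physical=[A,B,C,E,c], logical=[c,A,B,C,E]
After op 11 (rotate(+3)): offset=2, physical=[A,B,C,E,c], logical=[C,E,c,A,B]
After op 12 (rotate(-3)): offset=4, physical=[A,B,C,E,c], logical=[c,A,B,C,E]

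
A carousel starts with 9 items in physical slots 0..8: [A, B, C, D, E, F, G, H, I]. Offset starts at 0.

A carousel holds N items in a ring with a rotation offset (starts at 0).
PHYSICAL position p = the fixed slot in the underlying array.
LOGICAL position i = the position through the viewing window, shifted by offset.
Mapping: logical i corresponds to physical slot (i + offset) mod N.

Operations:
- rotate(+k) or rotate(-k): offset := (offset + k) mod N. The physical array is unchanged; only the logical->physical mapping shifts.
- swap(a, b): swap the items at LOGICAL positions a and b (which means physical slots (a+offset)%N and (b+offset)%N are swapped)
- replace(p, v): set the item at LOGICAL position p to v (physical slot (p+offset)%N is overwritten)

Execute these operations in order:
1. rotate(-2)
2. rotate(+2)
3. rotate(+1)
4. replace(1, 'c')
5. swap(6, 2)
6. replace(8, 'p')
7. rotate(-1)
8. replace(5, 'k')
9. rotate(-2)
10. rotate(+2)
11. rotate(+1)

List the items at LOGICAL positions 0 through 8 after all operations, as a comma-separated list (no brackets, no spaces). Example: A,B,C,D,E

After op 1 (rotate(-2)): offset=7, physical=[A,B,C,D,E,F,G,H,I], logical=[H,I,A,B,C,D,E,F,G]
After op 2 (rotate(+2)): offset=0, physical=[A,B,C,D,E,F,G,H,I], logical=[A,B,C,D,E,F,G,H,I]
After op 3 (rotate(+1)): offset=1, physical=[A,B,C,D,E,F,G,H,I], logical=[B,C,D,E,F,G,H,I,A]
After op 4 (replace(1, 'c')): offset=1, physical=[A,B,c,D,E,F,G,H,I], logical=[B,c,D,E,F,G,H,I,A]
After op 5 (swap(6, 2)): offset=1, physical=[A,B,c,H,E,F,G,D,I], logical=[B,c,H,E,F,G,D,I,A]
After op 6 (replace(8, 'p')): offset=1, physical=[p,B,c,H,E,F,G,D,I], logical=[B,c,H,E,F,G,D,I,p]
After op 7 (rotate(-1)): offset=0, physical=[p,B,c,H,E,F,G,D,I], logical=[p,B,c,H,E,F,G,D,I]
After op 8 (replace(5, 'k')): offset=0, physical=[p,B,c,H,E,k,G,D,I], logical=[p,B,c,H,E,k,G,D,I]
After op 9 (rotate(-2)): offset=7, physical=[p,B,c,H,E,k,G,D,I], logical=[D,I,p,B,c,H,E,k,G]
After op 10 (rotate(+2)): offset=0, physical=[p,B,c,H,E,k,G,D,I], logical=[p,B,c,H,E,k,G,D,I]
After op 11 (rotate(+1)): offset=1, physical=[p,B,c,H,E,k,G,D,I], logical=[B,c,H,E,k,G,D,I,p]

Answer: B,c,H,E,k,G,D,I,p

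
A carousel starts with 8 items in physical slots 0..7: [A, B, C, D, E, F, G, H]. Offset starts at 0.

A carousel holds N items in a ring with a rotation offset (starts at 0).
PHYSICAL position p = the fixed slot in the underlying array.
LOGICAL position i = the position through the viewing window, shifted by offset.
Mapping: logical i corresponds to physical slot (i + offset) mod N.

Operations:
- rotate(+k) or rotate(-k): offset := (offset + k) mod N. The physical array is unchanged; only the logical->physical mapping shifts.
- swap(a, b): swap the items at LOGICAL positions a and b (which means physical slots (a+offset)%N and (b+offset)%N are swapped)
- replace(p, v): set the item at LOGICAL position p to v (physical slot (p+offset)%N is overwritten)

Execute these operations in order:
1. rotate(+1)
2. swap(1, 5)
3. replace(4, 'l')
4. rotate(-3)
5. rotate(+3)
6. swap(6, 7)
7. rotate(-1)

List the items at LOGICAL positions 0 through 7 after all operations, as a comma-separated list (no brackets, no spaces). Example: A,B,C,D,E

After op 1 (rotate(+1)): offset=1, physical=[A,B,C,D,E,F,G,H], logical=[B,C,D,E,F,G,H,A]
After op 2 (swap(1, 5)): offset=1, physical=[A,B,G,D,E,F,C,H], logical=[B,G,D,E,F,C,H,A]
After op 3 (replace(4, 'l')): offset=1, physical=[A,B,G,D,E,l,C,H], logical=[B,G,D,E,l,C,H,A]
After op 4 (rotate(-3)): offset=6, physical=[A,B,G,D,E,l,C,H], logical=[C,H,A,B,G,D,E,l]
After op 5 (rotate(+3)): offset=1, physical=[A,B,G,D,E,l,C,H], logical=[B,G,D,E,l,C,H,A]
After op 6 (swap(6, 7)): offset=1, physical=[H,B,G,D,E,l,C,A], logical=[B,G,D,E,l,C,A,H]
After op 7 (rotate(-1)): offset=0, physical=[H,B,G,D,E,l,C,A], logical=[H,B,G,D,E,l,C,A]

Answer: H,B,G,D,E,l,C,A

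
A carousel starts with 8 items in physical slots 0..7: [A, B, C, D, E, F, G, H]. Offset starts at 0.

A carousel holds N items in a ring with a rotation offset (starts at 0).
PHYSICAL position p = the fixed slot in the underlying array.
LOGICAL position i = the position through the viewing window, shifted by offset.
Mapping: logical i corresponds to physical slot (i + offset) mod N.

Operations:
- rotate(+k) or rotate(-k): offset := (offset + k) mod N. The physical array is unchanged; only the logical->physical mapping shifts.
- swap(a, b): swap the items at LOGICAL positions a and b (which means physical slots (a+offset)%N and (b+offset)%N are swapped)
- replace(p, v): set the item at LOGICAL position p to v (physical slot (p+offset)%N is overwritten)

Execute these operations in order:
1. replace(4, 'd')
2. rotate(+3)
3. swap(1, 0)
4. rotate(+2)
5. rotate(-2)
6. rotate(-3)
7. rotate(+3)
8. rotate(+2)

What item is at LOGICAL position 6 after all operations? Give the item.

Answer: d

Derivation:
After op 1 (replace(4, 'd')): offset=0, physical=[A,B,C,D,d,F,G,H], logical=[A,B,C,D,d,F,G,H]
After op 2 (rotate(+3)): offset=3, physical=[A,B,C,D,d,F,G,H], logical=[D,d,F,G,H,A,B,C]
After op 3 (swap(1, 0)): offset=3, physical=[A,B,C,d,D,F,G,H], logical=[d,D,F,G,H,A,B,C]
After op 4 (rotate(+2)): offset=5, physical=[A,B,C,d,D,F,G,H], logical=[F,G,H,A,B,C,d,D]
After op 5 (rotate(-2)): offset=3, physical=[A,B,C,d,D,F,G,H], logical=[d,D,F,G,H,A,B,C]
After op 6 (rotate(-3)): offset=0, physical=[A,B,C,d,D,F,G,H], logical=[A,B,C,d,D,F,G,H]
After op 7 (rotate(+3)): offset=3, physical=[A,B,C,d,D,F,G,H], logical=[d,D,F,G,H,A,B,C]
After op 8 (rotate(+2)): offset=5, physical=[A,B,C,d,D,F,G,H], logical=[F,G,H,A,B,C,d,D]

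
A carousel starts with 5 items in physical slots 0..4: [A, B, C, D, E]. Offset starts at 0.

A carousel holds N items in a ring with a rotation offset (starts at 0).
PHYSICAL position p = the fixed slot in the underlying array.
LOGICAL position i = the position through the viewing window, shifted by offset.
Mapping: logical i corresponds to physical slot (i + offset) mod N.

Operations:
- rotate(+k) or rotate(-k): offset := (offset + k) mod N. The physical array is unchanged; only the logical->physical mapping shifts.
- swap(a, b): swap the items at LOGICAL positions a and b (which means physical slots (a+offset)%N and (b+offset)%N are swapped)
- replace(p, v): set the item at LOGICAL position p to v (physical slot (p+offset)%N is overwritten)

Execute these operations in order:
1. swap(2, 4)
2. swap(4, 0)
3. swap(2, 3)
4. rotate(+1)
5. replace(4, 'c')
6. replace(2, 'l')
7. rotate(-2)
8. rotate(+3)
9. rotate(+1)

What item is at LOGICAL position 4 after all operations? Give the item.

Answer: D

Derivation:
After op 1 (swap(2, 4)): offset=0, physical=[A,B,E,D,C], logical=[A,B,E,D,C]
After op 2 (swap(4, 0)): offset=0, physical=[C,B,E,D,A], logical=[C,B,E,D,A]
After op 3 (swap(2, 3)): offset=0, physical=[C,B,D,E,A], logical=[C,B,D,E,A]
After op 4 (rotate(+1)): offset=1, physical=[C,B,D,E,A], logical=[B,D,E,A,C]
After op 5 (replace(4, 'c')): offset=1, physical=[c,B,D,E,A], logical=[B,D,E,A,c]
After op 6 (replace(2, 'l')): offset=1, physical=[c,B,D,l,A], logical=[B,D,l,A,c]
After op 7 (rotate(-2)): offset=4, physical=[c,B,D,l,A], logical=[A,c,B,D,l]
After op 8 (rotate(+3)): offset=2, physical=[c,B,D,l,A], logical=[D,l,A,c,B]
After op 9 (rotate(+1)): offset=3, physical=[c,B,D,l,A], logical=[l,A,c,B,D]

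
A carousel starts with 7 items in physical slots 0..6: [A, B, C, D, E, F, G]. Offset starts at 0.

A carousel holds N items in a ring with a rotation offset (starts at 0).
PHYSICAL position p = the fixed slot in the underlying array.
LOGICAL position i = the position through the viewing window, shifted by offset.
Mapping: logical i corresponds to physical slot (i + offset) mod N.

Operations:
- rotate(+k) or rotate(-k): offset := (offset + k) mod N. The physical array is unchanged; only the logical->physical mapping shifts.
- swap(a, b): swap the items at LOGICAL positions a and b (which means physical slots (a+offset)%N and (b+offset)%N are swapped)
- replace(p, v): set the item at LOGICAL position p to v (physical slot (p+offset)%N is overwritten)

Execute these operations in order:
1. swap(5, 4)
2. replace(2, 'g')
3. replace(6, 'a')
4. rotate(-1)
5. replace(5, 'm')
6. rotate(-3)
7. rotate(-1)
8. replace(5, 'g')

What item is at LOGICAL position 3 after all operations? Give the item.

Answer: E

Derivation:
After op 1 (swap(5, 4)): offset=0, physical=[A,B,C,D,F,E,G], logical=[A,B,C,D,F,E,G]
After op 2 (replace(2, 'g')): offset=0, physical=[A,B,g,D,F,E,G], logical=[A,B,g,D,F,E,G]
After op 3 (replace(6, 'a')): offset=0, physical=[A,B,g,D,F,E,a], logical=[A,B,g,D,F,E,a]
After op 4 (rotate(-1)): offset=6, physical=[A,B,g,D,F,E,a], logical=[a,A,B,g,D,F,E]
After op 5 (replace(5, 'm')): offset=6, physical=[A,B,g,D,m,E,a], logical=[a,A,B,g,D,m,E]
After op 6 (rotate(-3)): offset=3, physical=[A,B,g,D,m,E,a], logical=[D,m,E,a,A,B,g]
After op 7 (rotate(-1)): offset=2, physical=[A,B,g,D,m,E,a], logical=[g,D,m,E,a,A,B]
After op 8 (replace(5, 'g')): offset=2, physical=[g,B,g,D,m,E,a], logical=[g,D,m,E,a,g,B]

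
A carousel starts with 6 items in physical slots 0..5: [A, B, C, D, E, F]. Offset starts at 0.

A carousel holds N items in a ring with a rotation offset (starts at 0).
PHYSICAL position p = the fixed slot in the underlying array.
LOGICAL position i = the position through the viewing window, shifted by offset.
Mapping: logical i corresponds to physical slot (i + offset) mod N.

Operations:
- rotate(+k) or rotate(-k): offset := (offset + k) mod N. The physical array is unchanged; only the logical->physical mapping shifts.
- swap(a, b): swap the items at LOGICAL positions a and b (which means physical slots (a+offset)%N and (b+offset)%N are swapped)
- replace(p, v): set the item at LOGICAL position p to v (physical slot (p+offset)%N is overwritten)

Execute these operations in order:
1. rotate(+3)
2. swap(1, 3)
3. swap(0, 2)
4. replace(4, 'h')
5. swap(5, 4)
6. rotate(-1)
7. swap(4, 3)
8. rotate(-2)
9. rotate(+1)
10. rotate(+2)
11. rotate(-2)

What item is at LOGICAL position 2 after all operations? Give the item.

Answer: F

Derivation:
After op 1 (rotate(+3)): offset=3, physical=[A,B,C,D,E,F], logical=[D,E,F,A,B,C]
After op 2 (swap(1, 3)): offset=3, physical=[E,B,C,D,A,F], logical=[D,A,F,E,B,C]
After op 3 (swap(0, 2)): offset=3, physical=[E,B,C,F,A,D], logical=[F,A,D,E,B,C]
After op 4 (replace(4, 'h')): offset=3, physical=[E,h,C,F,A,D], logical=[F,A,D,E,h,C]
After op 5 (swap(5, 4)): offset=3, physical=[E,C,h,F,A,D], logical=[F,A,D,E,C,h]
After op 6 (rotate(-1)): offset=2, physical=[E,C,h,F,A,D], logical=[h,F,A,D,E,C]
After op 7 (swap(4, 3)): offset=2, physical=[D,C,h,F,A,E], logical=[h,F,A,E,D,C]
After op 8 (rotate(-2)): offset=0, physical=[D,C,h,F,A,E], logical=[D,C,h,F,A,E]
After op 9 (rotate(+1)): offset=1, physical=[D,C,h,F,A,E], logical=[C,h,F,A,E,D]
After op 10 (rotate(+2)): offset=3, physical=[D,C,h,F,A,E], logical=[F,A,E,D,C,h]
After op 11 (rotate(-2)): offset=1, physical=[D,C,h,F,A,E], logical=[C,h,F,A,E,D]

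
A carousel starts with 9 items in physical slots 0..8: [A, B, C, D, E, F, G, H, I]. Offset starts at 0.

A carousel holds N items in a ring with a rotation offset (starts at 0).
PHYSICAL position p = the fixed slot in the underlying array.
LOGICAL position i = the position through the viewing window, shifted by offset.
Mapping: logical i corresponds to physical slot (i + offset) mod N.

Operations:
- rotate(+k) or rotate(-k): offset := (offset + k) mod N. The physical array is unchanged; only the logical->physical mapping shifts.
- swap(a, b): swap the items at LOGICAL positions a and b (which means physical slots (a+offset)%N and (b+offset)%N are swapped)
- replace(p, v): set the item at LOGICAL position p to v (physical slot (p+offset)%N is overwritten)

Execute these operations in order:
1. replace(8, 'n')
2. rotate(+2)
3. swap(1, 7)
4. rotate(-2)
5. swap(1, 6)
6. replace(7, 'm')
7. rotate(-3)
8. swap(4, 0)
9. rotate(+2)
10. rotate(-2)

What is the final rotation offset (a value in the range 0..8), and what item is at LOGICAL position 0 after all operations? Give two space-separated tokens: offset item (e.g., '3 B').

Answer: 6 G

Derivation:
After op 1 (replace(8, 'n')): offset=0, physical=[A,B,C,D,E,F,G,H,n], logical=[A,B,C,D,E,F,G,H,n]
After op 2 (rotate(+2)): offset=2, physical=[A,B,C,D,E,F,G,H,n], logical=[C,D,E,F,G,H,n,A,B]
After op 3 (swap(1, 7)): offset=2, physical=[D,B,C,A,E,F,G,H,n], logical=[C,A,E,F,G,H,n,D,B]
After op 4 (rotate(-2)): offset=0, physical=[D,B,C,A,E,F,G,H,n], logical=[D,B,C,A,E,F,G,H,n]
After op 5 (swap(1, 6)): offset=0, physical=[D,G,C,A,E,F,B,H,n], logical=[D,G,C,A,E,F,B,H,n]
After op 6 (replace(7, 'm')): offset=0, physical=[D,G,C,A,E,F,B,m,n], logical=[D,G,C,A,E,F,B,m,n]
After op 7 (rotate(-3)): offset=6, physical=[D,G,C,A,E,F,B,m,n], logical=[B,m,n,D,G,C,A,E,F]
After op 8 (swap(4, 0)): offset=6, physical=[D,B,C,A,E,F,G,m,n], logical=[G,m,n,D,B,C,A,E,F]
After op 9 (rotate(+2)): offset=8, physical=[D,B,C,A,E,F,G,m,n], logical=[n,D,B,C,A,E,F,G,m]
After op 10 (rotate(-2)): offset=6, physical=[D,B,C,A,E,F,G,m,n], logical=[G,m,n,D,B,C,A,E,F]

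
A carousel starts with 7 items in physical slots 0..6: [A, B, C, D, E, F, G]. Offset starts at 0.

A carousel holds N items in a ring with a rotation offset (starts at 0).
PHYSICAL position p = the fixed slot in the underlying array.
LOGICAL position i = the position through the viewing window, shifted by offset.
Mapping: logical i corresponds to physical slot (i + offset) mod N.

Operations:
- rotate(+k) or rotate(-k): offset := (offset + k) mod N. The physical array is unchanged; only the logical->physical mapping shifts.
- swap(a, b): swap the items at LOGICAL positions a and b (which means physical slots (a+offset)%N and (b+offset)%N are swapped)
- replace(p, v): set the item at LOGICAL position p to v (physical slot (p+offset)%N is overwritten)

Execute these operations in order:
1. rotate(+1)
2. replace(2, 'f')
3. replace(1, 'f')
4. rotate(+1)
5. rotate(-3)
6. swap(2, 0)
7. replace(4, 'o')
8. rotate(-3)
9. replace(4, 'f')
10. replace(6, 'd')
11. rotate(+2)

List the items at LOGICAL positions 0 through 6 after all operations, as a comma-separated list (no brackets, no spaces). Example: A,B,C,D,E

Answer: F,B,f,G,d,o,E

Derivation:
After op 1 (rotate(+1)): offset=1, physical=[A,B,C,D,E,F,G], logical=[B,C,D,E,F,G,A]
After op 2 (replace(2, 'f')): offset=1, physical=[A,B,C,f,E,F,G], logical=[B,C,f,E,F,G,A]
After op 3 (replace(1, 'f')): offset=1, physical=[A,B,f,f,E,F,G], logical=[B,f,f,E,F,G,A]
After op 4 (rotate(+1)): offset=2, physical=[A,B,f,f,E,F,G], logical=[f,f,E,F,G,A,B]
After op 5 (rotate(-3)): offset=6, physical=[A,B,f,f,E,F,G], logical=[G,A,B,f,f,E,F]
After op 6 (swap(2, 0)): offset=6, physical=[A,G,f,f,E,F,B], logical=[B,A,G,f,f,E,F]
After op 7 (replace(4, 'o')): offset=6, physical=[A,G,f,o,E,F,B], logical=[B,A,G,f,o,E,F]
After op 8 (rotate(-3)): offset=3, physical=[A,G,f,o,E,F,B], logical=[o,E,F,B,A,G,f]
After op 9 (replace(4, 'f')): offset=3, physical=[f,G,f,o,E,F,B], logical=[o,E,F,B,f,G,f]
After op 10 (replace(6, 'd')): offset=3, physical=[f,G,d,o,E,F,B], logical=[o,E,F,B,f,G,d]
After op 11 (rotate(+2)): offset=5, physical=[f,G,d,o,E,F,B], logical=[F,B,f,G,d,o,E]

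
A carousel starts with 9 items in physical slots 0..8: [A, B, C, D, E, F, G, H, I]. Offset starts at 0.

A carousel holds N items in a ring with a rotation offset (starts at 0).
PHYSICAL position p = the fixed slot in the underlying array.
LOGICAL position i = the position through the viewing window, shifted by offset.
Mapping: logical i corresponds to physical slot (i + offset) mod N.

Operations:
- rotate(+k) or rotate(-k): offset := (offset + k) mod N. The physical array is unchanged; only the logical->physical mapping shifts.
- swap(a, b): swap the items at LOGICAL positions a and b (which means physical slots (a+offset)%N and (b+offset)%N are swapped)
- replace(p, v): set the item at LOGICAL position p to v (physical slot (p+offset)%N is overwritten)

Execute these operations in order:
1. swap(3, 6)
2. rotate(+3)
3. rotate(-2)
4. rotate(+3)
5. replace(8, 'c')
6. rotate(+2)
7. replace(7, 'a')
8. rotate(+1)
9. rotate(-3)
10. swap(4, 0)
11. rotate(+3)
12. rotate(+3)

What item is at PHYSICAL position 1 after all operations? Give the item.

After op 1 (swap(3, 6)): offset=0, physical=[A,B,C,G,E,F,D,H,I], logical=[A,B,C,G,E,F,D,H,I]
After op 2 (rotate(+3)): offset=3, physical=[A,B,C,G,E,F,D,H,I], logical=[G,E,F,D,H,I,A,B,C]
After op 3 (rotate(-2)): offset=1, physical=[A,B,C,G,E,F,D,H,I], logical=[B,C,G,E,F,D,H,I,A]
After op 4 (rotate(+3)): offset=4, physical=[A,B,C,G,E,F,D,H,I], logical=[E,F,D,H,I,A,B,C,G]
After op 5 (replace(8, 'c')): offset=4, physical=[A,B,C,c,E,F,D,H,I], logical=[E,F,D,H,I,A,B,C,c]
After op 6 (rotate(+2)): offset=6, physical=[A,B,C,c,E,F,D,H,I], logical=[D,H,I,A,B,C,c,E,F]
After op 7 (replace(7, 'a')): offset=6, physical=[A,B,C,c,a,F,D,H,I], logical=[D,H,I,A,B,C,c,a,F]
After op 8 (rotate(+1)): offset=7, physical=[A,B,C,c,a,F,D,H,I], logical=[H,I,A,B,C,c,a,F,D]
After op 9 (rotate(-3)): offset=4, physical=[A,B,C,c,a,F,D,H,I], logical=[a,F,D,H,I,A,B,C,c]
After op 10 (swap(4, 0)): offset=4, physical=[A,B,C,c,I,F,D,H,a], logical=[I,F,D,H,a,A,B,C,c]
After op 11 (rotate(+3)): offset=7, physical=[A,B,C,c,I,F,D,H,a], logical=[H,a,A,B,C,c,I,F,D]
After op 12 (rotate(+3)): offset=1, physical=[A,B,C,c,I,F,D,H,a], logical=[B,C,c,I,F,D,H,a,A]

Answer: B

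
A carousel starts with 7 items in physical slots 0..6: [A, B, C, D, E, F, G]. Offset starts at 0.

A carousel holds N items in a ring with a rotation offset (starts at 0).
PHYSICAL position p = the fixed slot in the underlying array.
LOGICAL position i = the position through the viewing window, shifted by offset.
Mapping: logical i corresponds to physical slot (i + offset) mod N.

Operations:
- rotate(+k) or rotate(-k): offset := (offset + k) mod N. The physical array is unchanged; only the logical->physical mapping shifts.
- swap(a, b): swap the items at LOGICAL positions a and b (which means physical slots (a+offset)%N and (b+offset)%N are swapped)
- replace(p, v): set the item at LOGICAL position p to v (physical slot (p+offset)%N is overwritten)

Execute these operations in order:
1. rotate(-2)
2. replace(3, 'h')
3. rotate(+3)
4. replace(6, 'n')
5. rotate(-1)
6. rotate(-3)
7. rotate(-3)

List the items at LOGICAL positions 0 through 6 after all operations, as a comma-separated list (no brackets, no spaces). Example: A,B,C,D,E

After op 1 (rotate(-2)): offset=5, physical=[A,B,C,D,E,F,G], logical=[F,G,A,B,C,D,E]
After op 2 (replace(3, 'h')): offset=5, physical=[A,h,C,D,E,F,G], logical=[F,G,A,h,C,D,E]
After op 3 (rotate(+3)): offset=1, physical=[A,h,C,D,E,F,G], logical=[h,C,D,E,F,G,A]
After op 4 (replace(6, 'n')): offset=1, physical=[n,h,C,D,E,F,G], logical=[h,C,D,E,F,G,n]
After op 5 (rotate(-1)): offset=0, physical=[n,h,C,D,E,F,G], logical=[n,h,C,D,E,F,G]
After op 6 (rotate(-3)): offset=4, physical=[n,h,C,D,E,F,G], logical=[E,F,G,n,h,C,D]
After op 7 (rotate(-3)): offset=1, physical=[n,h,C,D,E,F,G], logical=[h,C,D,E,F,G,n]

Answer: h,C,D,E,F,G,n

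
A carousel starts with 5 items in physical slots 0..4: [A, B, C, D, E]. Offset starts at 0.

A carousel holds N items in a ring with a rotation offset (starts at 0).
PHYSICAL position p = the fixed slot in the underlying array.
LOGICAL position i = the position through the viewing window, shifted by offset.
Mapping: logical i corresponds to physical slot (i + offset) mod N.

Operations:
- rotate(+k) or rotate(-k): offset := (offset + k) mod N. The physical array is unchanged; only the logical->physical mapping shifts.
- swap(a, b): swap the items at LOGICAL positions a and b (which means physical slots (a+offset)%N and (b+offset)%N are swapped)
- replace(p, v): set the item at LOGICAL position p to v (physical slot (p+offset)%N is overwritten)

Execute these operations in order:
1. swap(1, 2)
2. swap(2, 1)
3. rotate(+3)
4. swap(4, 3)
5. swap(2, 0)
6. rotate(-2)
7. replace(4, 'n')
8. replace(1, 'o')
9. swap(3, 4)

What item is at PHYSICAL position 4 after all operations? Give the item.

After op 1 (swap(1, 2)): offset=0, physical=[A,C,B,D,E], logical=[A,C,B,D,E]
After op 2 (swap(2, 1)): offset=0, physical=[A,B,C,D,E], logical=[A,B,C,D,E]
After op 3 (rotate(+3)): offset=3, physical=[A,B,C,D,E], logical=[D,E,A,B,C]
After op 4 (swap(4, 3)): offset=3, physical=[A,C,B,D,E], logical=[D,E,A,C,B]
After op 5 (swap(2, 0)): offset=3, physical=[D,C,B,A,E], logical=[A,E,D,C,B]
After op 6 (rotate(-2)): offset=1, physical=[D,C,B,A,E], logical=[C,B,A,E,D]
After op 7 (replace(4, 'n')): offset=1, physical=[n,C,B,A,E], logical=[C,B,A,E,n]
After op 8 (replace(1, 'o')): offset=1, physical=[n,C,o,A,E], logical=[C,o,A,E,n]
After op 9 (swap(3, 4)): offset=1, physical=[E,C,o,A,n], logical=[C,o,A,n,E]

Answer: n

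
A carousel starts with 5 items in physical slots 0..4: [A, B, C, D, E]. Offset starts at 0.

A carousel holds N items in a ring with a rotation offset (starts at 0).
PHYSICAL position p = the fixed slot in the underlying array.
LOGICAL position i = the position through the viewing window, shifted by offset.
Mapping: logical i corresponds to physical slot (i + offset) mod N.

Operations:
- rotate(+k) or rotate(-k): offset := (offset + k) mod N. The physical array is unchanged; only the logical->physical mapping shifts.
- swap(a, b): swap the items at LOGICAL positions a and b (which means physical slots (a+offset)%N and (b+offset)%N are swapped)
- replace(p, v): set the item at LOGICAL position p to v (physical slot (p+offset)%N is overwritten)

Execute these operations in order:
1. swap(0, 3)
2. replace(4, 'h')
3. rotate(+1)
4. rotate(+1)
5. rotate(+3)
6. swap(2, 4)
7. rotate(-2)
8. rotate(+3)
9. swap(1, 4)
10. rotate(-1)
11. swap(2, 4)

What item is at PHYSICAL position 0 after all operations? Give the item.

Answer: h

Derivation:
After op 1 (swap(0, 3)): offset=0, physical=[D,B,C,A,E], logical=[D,B,C,A,E]
After op 2 (replace(4, 'h')): offset=0, physical=[D,B,C,A,h], logical=[D,B,C,A,h]
After op 3 (rotate(+1)): offset=1, physical=[D,B,C,A,h], logical=[B,C,A,h,D]
After op 4 (rotate(+1)): offset=2, physical=[D,B,C,A,h], logical=[C,A,h,D,B]
After op 5 (rotate(+3)): offset=0, physical=[D,B,C,A,h], logical=[D,B,C,A,h]
After op 6 (swap(2, 4)): offset=0, physical=[D,B,h,A,C], logical=[D,B,h,A,C]
After op 7 (rotate(-2)): offset=3, physical=[D,B,h,A,C], logical=[A,C,D,B,h]
After op 8 (rotate(+3)): offset=1, physical=[D,B,h,A,C], logical=[B,h,A,C,D]
After op 9 (swap(1, 4)): offset=1, physical=[h,B,D,A,C], logical=[B,D,A,C,h]
After op 10 (rotate(-1)): offset=0, physical=[h,B,D,A,C], logical=[h,B,D,A,C]
After op 11 (swap(2, 4)): offset=0, physical=[h,B,C,A,D], logical=[h,B,C,A,D]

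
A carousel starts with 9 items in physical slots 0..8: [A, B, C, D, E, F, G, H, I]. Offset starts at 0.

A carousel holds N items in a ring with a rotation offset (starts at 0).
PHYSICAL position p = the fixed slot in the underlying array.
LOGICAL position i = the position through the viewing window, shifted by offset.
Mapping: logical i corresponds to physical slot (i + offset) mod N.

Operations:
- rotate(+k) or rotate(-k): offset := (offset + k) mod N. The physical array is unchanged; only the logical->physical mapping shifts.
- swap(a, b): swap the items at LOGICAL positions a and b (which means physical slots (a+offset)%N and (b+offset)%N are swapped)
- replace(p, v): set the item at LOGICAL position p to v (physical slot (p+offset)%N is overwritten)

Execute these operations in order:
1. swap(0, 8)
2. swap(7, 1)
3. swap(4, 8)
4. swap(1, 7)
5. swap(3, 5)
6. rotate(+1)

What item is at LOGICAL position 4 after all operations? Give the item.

After op 1 (swap(0, 8)): offset=0, physical=[I,B,C,D,E,F,G,H,A], logical=[I,B,C,D,E,F,G,H,A]
After op 2 (swap(7, 1)): offset=0, physical=[I,H,C,D,E,F,G,B,A], logical=[I,H,C,D,E,F,G,B,A]
After op 3 (swap(4, 8)): offset=0, physical=[I,H,C,D,A,F,G,B,E], logical=[I,H,C,D,A,F,G,B,E]
After op 4 (swap(1, 7)): offset=0, physical=[I,B,C,D,A,F,G,H,E], logical=[I,B,C,D,A,F,G,H,E]
After op 5 (swap(3, 5)): offset=0, physical=[I,B,C,F,A,D,G,H,E], logical=[I,B,C,F,A,D,G,H,E]
After op 6 (rotate(+1)): offset=1, physical=[I,B,C,F,A,D,G,H,E], logical=[B,C,F,A,D,G,H,E,I]

Answer: D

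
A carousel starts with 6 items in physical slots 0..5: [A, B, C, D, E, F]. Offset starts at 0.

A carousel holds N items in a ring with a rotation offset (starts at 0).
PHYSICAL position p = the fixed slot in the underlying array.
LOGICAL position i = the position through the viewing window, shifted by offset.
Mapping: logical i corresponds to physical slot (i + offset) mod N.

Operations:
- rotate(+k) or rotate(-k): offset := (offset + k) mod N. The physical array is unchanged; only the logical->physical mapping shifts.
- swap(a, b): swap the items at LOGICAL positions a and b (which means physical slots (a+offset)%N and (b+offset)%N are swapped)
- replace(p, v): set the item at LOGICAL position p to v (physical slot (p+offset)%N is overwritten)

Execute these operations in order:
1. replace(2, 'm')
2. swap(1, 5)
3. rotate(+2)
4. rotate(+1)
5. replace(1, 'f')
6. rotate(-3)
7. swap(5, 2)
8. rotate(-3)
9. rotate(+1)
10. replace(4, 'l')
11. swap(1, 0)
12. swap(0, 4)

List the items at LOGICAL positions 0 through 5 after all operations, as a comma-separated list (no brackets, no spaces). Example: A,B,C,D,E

After op 1 (replace(2, 'm')): offset=0, physical=[A,B,m,D,E,F], logical=[A,B,m,D,E,F]
After op 2 (swap(1, 5)): offset=0, physical=[A,F,m,D,E,B], logical=[A,F,m,D,E,B]
After op 3 (rotate(+2)): offset=2, physical=[A,F,m,D,E,B], logical=[m,D,E,B,A,F]
After op 4 (rotate(+1)): offset=3, physical=[A,F,m,D,E,B], logical=[D,E,B,A,F,m]
After op 5 (replace(1, 'f')): offset=3, physical=[A,F,m,D,f,B], logical=[D,f,B,A,F,m]
After op 6 (rotate(-3)): offset=0, physical=[A,F,m,D,f,B], logical=[A,F,m,D,f,B]
After op 7 (swap(5, 2)): offset=0, physical=[A,F,B,D,f,m], logical=[A,F,B,D,f,m]
After op 8 (rotate(-3)): offset=3, physical=[A,F,B,D,f,m], logical=[D,f,m,A,F,B]
After op 9 (rotate(+1)): offset=4, physical=[A,F,B,D,f,m], logical=[f,m,A,F,B,D]
After op 10 (replace(4, 'l')): offset=4, physical=[A,F,l,D,f,m], logical=[f,m,A,F,l,D]
After op 11 (swap(1, 0)): offset=4, physical=[A,F,l,D,m,f], logical=[m,f,A,F,l,D]
After op 12 (swap(0, 4)): offset=4, physical=[A,F,m,D,l,f], logical=[l,f,A,F,m,D]

Answer: l,f,A,F,m,D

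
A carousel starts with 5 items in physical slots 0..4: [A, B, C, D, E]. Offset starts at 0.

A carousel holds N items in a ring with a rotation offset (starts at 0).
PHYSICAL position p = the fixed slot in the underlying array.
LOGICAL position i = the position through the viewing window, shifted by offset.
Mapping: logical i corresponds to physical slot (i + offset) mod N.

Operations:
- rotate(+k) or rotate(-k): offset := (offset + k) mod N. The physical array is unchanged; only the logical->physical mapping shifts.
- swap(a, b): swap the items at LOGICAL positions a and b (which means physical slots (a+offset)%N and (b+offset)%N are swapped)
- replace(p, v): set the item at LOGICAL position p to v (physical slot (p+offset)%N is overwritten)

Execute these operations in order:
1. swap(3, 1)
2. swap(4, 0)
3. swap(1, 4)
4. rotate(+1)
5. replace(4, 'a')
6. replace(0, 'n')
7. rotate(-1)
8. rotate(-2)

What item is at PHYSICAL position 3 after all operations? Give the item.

After op 1 (swap(3, 1)): offset=0, physical=[A,D,C,B,E], logical=[A,D,C,B,E]
After op 2 (swap(4, 0)): offset=0, physical=[E,D,C,B,A], logical=[E,D,C,B,A]
After op 3 (swap(1, 4)): offset=0, physical=[E,A,C,B,D], logical=[E,A,C,B,D]
After op 4 (rotate(+1)): offset=1, physical=[E,A,C,B,D], logical=[A,C,B,D,E]
After op 5 (replace(4, 'a')): offset=1, physical=[a,A,C,B,D], logical=[A,C,B,D,a]
After op 6 (replace(0, 'n')): offset=1, physical=[a,n,C,B,D], logical=[n,C,B,D,a]
After op 7 (rotate(-1)): offset=0, physical=[a,n,C,B,D], logical=[a,n,C,B,D]
After op 8 (rotate(-2)): offset=3, physical=[a,n,C,B,D], logical=[B,D,a,n,C]

Answer: B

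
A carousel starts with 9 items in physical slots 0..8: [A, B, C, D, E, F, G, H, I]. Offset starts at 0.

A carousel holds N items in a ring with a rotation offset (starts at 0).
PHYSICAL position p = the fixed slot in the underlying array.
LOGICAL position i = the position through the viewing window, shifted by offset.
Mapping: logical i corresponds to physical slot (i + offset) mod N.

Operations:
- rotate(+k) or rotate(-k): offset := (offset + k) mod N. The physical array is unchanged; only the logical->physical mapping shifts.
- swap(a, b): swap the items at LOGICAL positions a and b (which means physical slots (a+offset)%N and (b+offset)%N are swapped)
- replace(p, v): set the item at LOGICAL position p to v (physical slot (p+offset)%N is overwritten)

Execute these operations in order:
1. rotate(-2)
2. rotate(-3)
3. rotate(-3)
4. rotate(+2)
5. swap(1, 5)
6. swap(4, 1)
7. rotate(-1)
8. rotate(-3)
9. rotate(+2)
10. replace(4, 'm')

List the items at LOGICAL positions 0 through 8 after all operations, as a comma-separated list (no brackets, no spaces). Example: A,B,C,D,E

Answer: B,C,D,H,m,G,I,E,A

Derivation:
After op 1 (rotate(-2)): offset=7, physical=[A,B,C,D,E,F,G,H,I], logical=[H,I,A,B,C,D,E,F,G]
After op 2 (rotate(-3)): offset=4, physical=[A,B,C,D,E,F,G,H,I], logical=[E,F,G,H,I,A,B,C,D]
After op 3 (rotate(-3)): offset=1, physical=[A,B,C,D,E,F,G,H,I], logical=[B,C,D,E,F,G,H,I,A]
After op 4 (rotate(+2)): offset=3, physical=[A,B,C,D,E,F,G,H,I], logical=[D,E,F,G,H,I,A,B,C]
After op 5 (swap(1, 5)): offset=3, physical=[A,B,C,D,I,F,G,H,E], logical=[D,I,F,G,H,E,A,B,C]
After op 6 (swap(4, 1)): offset=3, physical=[A,B,C,D,H,F,G,I,E], logical=[D,H,F,G,I,E,A,B,C]
After op 7 (rotate(-1)): offset=2, physical=[A,B,C,D,H,F,G,I,E], logical=[C,D,H,F,G,I,E,A,B]
After op 8 (rotate(-3)): offset=8, physical=[A,B,C,D,H,F,G,I,E], logical=[E,A,B,C,D,H,F,G,I]
After op 9 (rotate(+2)): offset=1, physical=[A,B,C,D,H,F,G,I,E], logical=[B,C,D,H,F,G,I,E,A]
After op 10 (replace(4, 'm')): offset=1, physical=[A,B,C,D,H,m,G,I,E], logical=[B,C,D,H,m,G,I,E,A]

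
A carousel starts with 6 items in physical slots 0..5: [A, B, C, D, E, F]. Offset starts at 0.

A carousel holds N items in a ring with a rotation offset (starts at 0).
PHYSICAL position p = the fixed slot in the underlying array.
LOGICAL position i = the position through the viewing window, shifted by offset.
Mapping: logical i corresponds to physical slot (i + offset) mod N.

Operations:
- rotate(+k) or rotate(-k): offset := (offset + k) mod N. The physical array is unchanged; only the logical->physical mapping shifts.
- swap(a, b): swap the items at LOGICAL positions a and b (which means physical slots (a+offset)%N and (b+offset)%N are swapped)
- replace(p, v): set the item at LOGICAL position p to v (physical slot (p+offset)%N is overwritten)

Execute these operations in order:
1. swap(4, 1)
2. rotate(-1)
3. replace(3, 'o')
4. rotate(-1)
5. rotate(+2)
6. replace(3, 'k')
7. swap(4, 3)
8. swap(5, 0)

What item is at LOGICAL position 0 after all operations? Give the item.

Answer: F

Derivation:
After op 1 (swap(4, 1)): offset=0, physical=[A,E,C,D,B,F], logical=[A,E,C,D,B,F]
After op 2 (rotate(-1)): offset=5, physical=[A,E,C,D,B,F], logical=[F,A,E,C,D,B]
After op 3 (replace(3, 'o')): offset=5, physical=[A,E,o,D,B,F], logical=[F,A,E,o,D,B]
After op 4 (rotate(-1)): offset=4, physical=[A,E,o,D,B,F], logical=[B,F,A,E,o,D]
After op 5 (rotate(+2)): offset=0, physical=[A,E,o,D,B,F], logical=[A,E,o,D,B,F]
After op 6 (replace(3, 'k')): offset=0, physical=[A,E,o,k,B,F], logical=[A,E,o,k,B,F]
After op 7 (swap(4, 3)): offset=0, physical=[A,E,o,B,k,F], logical=[A,E,o,B,k,F]
After op 8 (swap(5, 0)): offset=0, physical=[F,E,o,B,k,A], logical=[F,E,o,B,k,A]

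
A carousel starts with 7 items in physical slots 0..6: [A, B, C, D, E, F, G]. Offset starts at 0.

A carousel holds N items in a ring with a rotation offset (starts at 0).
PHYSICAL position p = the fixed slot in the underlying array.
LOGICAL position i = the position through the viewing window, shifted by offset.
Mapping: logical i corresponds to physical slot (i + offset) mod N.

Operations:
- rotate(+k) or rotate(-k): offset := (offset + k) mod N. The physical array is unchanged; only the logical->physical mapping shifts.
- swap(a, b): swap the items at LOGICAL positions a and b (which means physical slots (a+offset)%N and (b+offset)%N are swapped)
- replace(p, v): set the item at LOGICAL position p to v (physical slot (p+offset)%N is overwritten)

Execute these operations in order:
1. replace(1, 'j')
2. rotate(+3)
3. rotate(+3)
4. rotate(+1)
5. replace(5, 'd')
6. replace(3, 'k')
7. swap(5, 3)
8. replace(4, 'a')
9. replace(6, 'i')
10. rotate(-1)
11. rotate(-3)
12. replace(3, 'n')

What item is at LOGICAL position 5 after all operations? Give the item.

After op 1 (replace(1, 'j')): offset=0, physical=[A,j,C,D,E,F,G], logical=[A,j,C,D,E,F,G]
After op 2 (rotate(+3)): offset=3, physical=[A,j,C,D,E,F,G], logical=[D,E,F,G,A,j,C]
After op 3 (rotate(+3)): offset=6, physical=[A,j,C,D,E,F,G], logical=[G,A,j,C,D,E,F]
After op 4 (rotate(+1)): offset=0, physical=[A,j,C,D,E,F,G], logical=[A,j,C,D,E,F,G]
After op 5 (replace(5, 'd')): offset=0, physical=[A,j,C,D,E,d,G], logical=[A,j,C,D,E,d,G]
After op 6 (replace(3, 'k')): offset=0, physical=[A,j,C,k,E,d,G], logical=[A,j,C,k,E,d,G]
After op 7 (swap(5, 3)): offset=0, physical=[A,j,C,d,E,k,G], logical=[A,j,C,d,E,k,G]
After op 8 (replace(4, 'a')): offset=0, physical=[A,j,C,d,a,k,G], logical=[A,j,C,d,a,k,G]
After op 9 (replace(6, 'i')): offset=0, physical=[A,j,C,d,a,k,i], logical=[A,j,C,d,a,k,i]
After op 10 (rotate(-1)): offset=6, physical=[A,j,C,d,a,k,i], logical=[i,A,j,C,d,a,k]
After op 11 (rotate(-3)): offset=3, physical=[A,j,C,d,a,k,i], logical=[d,a,k,i,A,j,C]
After op 12 (replace(3, 'n')): offset=3, physical=[A,j,C,d,a,k,n], logical=[d,a,k,n,A,j,C]

Answer: j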